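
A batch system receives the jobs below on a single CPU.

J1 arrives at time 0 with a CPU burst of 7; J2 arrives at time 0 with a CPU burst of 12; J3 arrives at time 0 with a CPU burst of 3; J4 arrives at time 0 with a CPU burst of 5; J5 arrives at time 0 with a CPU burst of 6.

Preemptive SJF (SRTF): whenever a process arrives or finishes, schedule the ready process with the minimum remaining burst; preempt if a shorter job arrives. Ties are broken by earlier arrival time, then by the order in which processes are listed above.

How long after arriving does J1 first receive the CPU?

Schedule: | J3 0-3 | J4 3-8 | J5 8-14 | J1 14-21 | J2 21-33 |
Completion: J1=21  J2=33  J3=3  J4=8  J5=14
Turnaround (C−A): J1=21  J2=33  J3=3  J4=8  J5=14
Response(J1) = first start − arrival = 14 − 0 = 14

14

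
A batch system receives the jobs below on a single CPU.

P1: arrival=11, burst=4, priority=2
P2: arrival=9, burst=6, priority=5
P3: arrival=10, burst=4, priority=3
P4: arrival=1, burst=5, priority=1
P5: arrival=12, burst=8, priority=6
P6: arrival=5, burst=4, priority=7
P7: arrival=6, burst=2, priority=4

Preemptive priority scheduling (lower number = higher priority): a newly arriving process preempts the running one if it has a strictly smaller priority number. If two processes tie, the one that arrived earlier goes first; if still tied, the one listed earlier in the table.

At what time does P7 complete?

8

Gantt: | idle 0-1 | P4 1-6 | P7 6-8 | P6 8-9 | P2 9-10 | P3 10-11 | P1 11-15 | P3 15-18 | P2 18-23 | P5 23-31 | P6 31-34 |
Completion: P1=15  P2=23  P3=18  P4=6  P5=31  P6=34  P7=8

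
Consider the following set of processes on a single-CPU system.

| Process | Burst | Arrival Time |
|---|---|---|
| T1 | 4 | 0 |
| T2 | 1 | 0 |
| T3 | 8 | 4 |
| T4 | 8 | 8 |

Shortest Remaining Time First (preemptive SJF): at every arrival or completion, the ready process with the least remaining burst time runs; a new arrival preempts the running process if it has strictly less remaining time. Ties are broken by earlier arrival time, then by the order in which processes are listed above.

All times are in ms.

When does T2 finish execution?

1

Timeline: | T2 0-1 | T1 1-5 | T3 5-13 | T4 13-21 |
Completion: T1=5  T2=1  T3=13  T4=21
Turnaround (C−A): T1=5  T2=1  T3=9  T4=13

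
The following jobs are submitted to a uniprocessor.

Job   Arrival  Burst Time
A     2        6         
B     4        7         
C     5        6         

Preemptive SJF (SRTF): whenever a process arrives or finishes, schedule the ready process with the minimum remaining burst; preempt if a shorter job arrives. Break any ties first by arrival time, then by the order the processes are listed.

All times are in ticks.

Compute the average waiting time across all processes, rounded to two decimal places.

Gantt: | idle 0-2 | A 2-8 | C 8-14 | B 14-21 |
Completion: A=8  B=21  C=14
Waiting times: A=0, B=10, C=3
Average waiting = (0+10+3) / 3 = 13/3 = 4.33

4.33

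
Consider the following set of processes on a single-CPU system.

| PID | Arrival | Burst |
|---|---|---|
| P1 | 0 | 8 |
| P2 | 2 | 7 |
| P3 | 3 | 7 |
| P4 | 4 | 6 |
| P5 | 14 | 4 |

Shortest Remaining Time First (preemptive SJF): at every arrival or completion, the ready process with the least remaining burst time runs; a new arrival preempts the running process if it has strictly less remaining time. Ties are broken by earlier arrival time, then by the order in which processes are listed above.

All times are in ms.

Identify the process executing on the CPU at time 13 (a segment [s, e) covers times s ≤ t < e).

P4

Timeline: | P1 0-8 | P4 8-14 | P5 14-18 | P2 18-25 | P3 25-32 |
Completion: P1=8  P2=25  P3=32  P4=14  P5=18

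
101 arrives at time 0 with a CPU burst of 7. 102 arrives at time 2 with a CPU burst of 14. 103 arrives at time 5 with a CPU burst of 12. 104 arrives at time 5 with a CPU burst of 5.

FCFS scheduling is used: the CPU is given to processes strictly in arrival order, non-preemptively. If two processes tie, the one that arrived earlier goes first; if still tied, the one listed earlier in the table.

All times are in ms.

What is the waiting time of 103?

Gantt: | 101 0-7 | 102 7-21 | 103 21-33 | 104 33-38 |
Completion: 101=7  102=21  103=33  104=38
Turnaround (C−A): 101=7  102=19  103=28  104=33
Waiting(103) = turnaround − burst = 28 − 12 = 16

16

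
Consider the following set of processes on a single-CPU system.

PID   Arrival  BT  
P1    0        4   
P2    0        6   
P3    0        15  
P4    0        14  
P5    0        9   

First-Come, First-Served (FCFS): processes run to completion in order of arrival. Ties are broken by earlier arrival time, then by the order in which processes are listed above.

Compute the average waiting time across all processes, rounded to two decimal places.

15.60

Schedule: | P1 0-4 | P2 4-10 | P3 10-25 | P4 25-39 | P5 39-48 |
Completion: P1=4  P2=10  P3=25  P4=39  P5=48
Turnaround (C−A): P1=4  P2=10  P3=25  P4=39  P5=48
Waiting times: P1=0, P2=4, P3=10, P4=25, P5=39
Average waiting = (0+4+10+25+39) / 5 = 78/5 = 15.60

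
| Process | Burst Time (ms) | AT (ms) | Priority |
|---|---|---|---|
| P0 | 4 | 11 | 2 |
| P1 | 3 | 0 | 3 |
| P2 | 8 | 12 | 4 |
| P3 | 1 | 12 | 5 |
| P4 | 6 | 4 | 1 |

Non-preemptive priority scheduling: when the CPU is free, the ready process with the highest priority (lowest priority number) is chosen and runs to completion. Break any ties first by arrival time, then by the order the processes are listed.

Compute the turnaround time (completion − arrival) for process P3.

12

Schedule: | P1 0-3 | idle 3-4 | P4 4-10 | idle 10-11 | P0 11-15 | P2 15-23 | P3 23-24 |
Completion: P0=15  P1=3  P2=23  P3=24  P4=10
Turnaround (C−A): P0=4  P1=3  P2=11  P3=12  P4=6
Turnaround(P3) = completion − arrival = 24 − 12 = 12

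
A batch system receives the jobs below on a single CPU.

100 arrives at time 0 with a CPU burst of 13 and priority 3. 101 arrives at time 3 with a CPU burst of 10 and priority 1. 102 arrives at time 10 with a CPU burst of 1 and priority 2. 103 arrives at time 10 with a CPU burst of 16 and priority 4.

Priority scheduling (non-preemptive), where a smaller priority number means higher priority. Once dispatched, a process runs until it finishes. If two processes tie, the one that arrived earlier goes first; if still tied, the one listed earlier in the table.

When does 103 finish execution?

40

Timeline: | 100 0-13 | 101 13-23 | 102 23-24 | 103 24-40 |
Completion: 100=13  101=23  102=24  103=40
Turnaround (C−A): 100=13  101=20  102=14  103=30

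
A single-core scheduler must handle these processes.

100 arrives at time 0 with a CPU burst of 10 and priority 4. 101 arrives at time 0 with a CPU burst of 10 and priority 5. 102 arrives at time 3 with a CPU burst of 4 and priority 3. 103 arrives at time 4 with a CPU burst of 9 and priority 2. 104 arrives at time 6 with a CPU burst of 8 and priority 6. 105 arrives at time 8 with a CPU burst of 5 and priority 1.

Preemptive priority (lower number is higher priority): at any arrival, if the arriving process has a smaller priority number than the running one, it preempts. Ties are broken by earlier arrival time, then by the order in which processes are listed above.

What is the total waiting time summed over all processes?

97

Timeline: | 100 0-3 | 102 3-4 | 103 4-8 | 105 8-13 | 103 13-18 | 102 18-21 | 100 21-28 | 101 28-38 | 104 38-46 |
Completion: 100=28  101=38  102=21  103=18  104=46  105=13
Waiting = turnaround − burst: 100=18, 101=28, 102=14, 103=5, 104=32, 105=0
Total waiting = 18 + 28 + 14 + 5 + 32 + 0 = 97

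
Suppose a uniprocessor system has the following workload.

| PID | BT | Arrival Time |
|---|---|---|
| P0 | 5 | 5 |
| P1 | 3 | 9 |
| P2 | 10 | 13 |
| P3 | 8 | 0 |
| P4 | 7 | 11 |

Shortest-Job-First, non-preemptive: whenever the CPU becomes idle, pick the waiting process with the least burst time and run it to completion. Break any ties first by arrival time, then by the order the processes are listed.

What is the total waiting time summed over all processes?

22

Schedule: | P3 0-8 | P0 8-13 | P1 13-16 | P4 16-23 | P2 23-33 |
Completion: P0=13  P1=16  P2=33  P3=8  P4=23
Turnaround (C−A): P0=8  P1=7  P2=20  P3=8  P4=12
Waiting = turnaround − burst: P0=3, P1=4, P2=10, P3=0, P4=5
Total waiting = 3 + 4 + 10 + 0 + 5 = 22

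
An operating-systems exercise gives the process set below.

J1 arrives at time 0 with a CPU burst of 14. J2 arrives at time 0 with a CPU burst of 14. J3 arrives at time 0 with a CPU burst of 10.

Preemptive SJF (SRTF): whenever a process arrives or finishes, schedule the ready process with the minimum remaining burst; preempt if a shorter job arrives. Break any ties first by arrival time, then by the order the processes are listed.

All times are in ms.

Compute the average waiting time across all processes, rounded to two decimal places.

11.33

Gantt: | J3 0-10 | J1 10-24 | J2 24-38 |
Completion: J1=24  J2=38  J3=10
Waiting times: J1=10, J2=24, J3=0
Average waiting = (10+24+0) / 3 = 34/3 = 11.33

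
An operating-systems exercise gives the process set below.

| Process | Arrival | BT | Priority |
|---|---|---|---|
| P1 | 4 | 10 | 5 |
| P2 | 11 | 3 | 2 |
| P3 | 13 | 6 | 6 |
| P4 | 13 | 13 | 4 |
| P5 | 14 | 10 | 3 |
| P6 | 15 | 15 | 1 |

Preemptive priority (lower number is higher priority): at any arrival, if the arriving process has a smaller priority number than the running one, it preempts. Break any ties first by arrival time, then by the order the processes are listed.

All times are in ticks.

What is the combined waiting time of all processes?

124

Schedule: | idle 0-4 | P1 4-11 | P2 11-14 | P5 14-15 | P6 15-30 | P5 30-39 | P4 39-52 | P1 52-55 | P3 55-61 |
Completion: P1=55  P2=14  P3=61  P4=52  P5=39  P6=30
Turnaround (C−A): P1=51  P2=3  P3=48  P4=39  P5=25  P6=15
Waiting = turnaround − burst: P1=41, P2=0, P3=42, P4=26, P5=15, P6=0
Total waiting = 41 + 0 + 42 + 26 + 15 + 0 = 124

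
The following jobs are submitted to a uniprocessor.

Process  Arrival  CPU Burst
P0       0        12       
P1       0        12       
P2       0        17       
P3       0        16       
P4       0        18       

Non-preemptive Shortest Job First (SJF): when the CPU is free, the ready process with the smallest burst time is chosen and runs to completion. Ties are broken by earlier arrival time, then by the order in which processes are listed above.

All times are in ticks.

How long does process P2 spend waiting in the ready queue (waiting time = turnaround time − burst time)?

40

Gantt: | P0 0-12 | P1 12-24 | P3 24-40 | P2 40-57 | P4 57-75 |
Completion: P0=12  P1=24  P2=57  P3=40  P4=75
Waiting(P2) = turnaround − burst = 57 − 17 = 40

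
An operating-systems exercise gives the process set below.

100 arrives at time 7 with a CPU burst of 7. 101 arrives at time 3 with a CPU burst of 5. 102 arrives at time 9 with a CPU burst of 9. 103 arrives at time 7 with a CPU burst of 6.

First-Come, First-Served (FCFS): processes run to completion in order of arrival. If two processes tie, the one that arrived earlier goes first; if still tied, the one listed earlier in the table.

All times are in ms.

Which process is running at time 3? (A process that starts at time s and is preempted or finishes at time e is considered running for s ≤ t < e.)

101

Schedule: | idle 0-3 | 101 3-8 | 100 8-15 | 103 15-21 | 102 21-30 |
Completion: 100=15  101=8  102=30  103=21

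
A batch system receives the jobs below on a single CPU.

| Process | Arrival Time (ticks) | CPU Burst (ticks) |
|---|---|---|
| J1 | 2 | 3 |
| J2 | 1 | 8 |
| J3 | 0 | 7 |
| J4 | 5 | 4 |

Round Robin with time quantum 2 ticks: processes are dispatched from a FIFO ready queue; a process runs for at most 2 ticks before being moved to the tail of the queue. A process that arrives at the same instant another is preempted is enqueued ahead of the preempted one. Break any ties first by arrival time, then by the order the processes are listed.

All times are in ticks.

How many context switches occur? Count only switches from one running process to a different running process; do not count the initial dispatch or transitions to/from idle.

Schedule: | J3 0-2 | J2 2-4 | J1 4-6 | J3 6-8 | J2 8-10 | J4 10-12 | J1 12-13 | J3 13-15 | J2 15-17 | J4 17-19 | J3 19-20 | J2 20-22 |
Completion: J1=13  J2=22  J3=20  J4=19
Turnaround (C−A): J1=11  J2=21  J3=20  J4=14

11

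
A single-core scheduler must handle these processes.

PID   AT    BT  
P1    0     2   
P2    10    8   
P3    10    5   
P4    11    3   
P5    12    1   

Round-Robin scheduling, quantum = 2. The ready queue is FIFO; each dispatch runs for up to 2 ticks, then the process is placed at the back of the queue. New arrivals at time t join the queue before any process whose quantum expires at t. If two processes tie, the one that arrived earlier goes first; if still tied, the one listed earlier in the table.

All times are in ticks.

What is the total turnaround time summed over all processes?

Gantt: | P1 0-2 | idle 2-10 | P2 10-12 | P3 12-14 | P4 14-16 | P5 16-17 | P2 17-19 | P3 19-21 | P4 21-22 | P2 22-24 | P3 24-25 | P2 25-27 |
Completion: P1=2  P2=27  P3=25  P4=22  P5=17
Turnaround (C−A): P1=2  P2=17  P3=15  P4=11  P5=5
Turnaround = completion − arrival: P1=2, P2=17, P3=15, P4=11, P5=5
Total turnaround = 2 + 17 + 15 + 11 + 5 = 50

50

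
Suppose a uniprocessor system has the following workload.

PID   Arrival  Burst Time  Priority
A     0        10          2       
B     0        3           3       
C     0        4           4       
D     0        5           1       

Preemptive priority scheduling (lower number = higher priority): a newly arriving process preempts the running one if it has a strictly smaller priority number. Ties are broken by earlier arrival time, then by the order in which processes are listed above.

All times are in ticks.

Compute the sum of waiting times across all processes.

Timeline: | D 0-5 | A 5-15 | B 15-18 | C 18-22 |
Completion: A=15  B=18  C=22  D=5
Turnaround (C−A): A=15  B=18  C=22  D=5
Waiting = turnaround − burst: A=5, B=15, C=18, D=0
Total waiting = 5 + 15 + 18 + 0 = 38

38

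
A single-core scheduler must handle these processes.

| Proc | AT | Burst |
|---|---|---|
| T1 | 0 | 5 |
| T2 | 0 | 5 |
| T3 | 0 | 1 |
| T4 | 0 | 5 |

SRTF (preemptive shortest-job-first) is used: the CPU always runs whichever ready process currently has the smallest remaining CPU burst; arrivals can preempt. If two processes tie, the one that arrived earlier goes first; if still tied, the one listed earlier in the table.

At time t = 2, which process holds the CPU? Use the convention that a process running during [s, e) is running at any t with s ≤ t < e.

T1

Timeline: | T3 0-1 | T1 1-6 | T2 6-11 | T4 11-16 |
Completion: T1=6  T2=11  T3=1  T4=16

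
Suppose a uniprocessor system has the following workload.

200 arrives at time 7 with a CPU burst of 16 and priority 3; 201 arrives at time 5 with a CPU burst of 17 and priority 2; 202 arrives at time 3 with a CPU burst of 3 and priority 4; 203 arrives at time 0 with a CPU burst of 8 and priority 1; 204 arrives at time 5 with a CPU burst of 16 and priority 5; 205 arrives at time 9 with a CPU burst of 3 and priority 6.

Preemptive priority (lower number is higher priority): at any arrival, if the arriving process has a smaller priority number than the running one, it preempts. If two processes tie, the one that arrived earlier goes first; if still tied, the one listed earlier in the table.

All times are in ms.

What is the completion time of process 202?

44

Timeline: | 203 0-8 | 201 8-25 | 200 25-41 | 202 41-44 | 204 44-60 | 205 60-63 |
Completion: 200=41  201=25  202=44  203=8  204=60  205=63
Turnaround (C−A): 200=34  201=20  202=41  203=8  204=55  205=54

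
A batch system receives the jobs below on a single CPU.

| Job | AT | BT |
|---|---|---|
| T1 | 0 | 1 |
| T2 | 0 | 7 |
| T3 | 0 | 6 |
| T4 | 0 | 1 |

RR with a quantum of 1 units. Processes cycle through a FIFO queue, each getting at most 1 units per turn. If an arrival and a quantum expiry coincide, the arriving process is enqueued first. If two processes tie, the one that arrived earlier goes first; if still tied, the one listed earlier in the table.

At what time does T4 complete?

Timeline: | T1 0-1 | T2 1-2 | T3 2-3 | T4 3-4 | T2 4-5 | T3 5-6 | T2 6-7 | T3 7-8 | T2 8-9 | T3 9-10 | T2 10-11 | T3 11-12 | T2 12-13 | T3 13-14 | T2 14-15 |
Completion: T1=1  T2=15  T3=14  T4=4
Turnaround (C−A): T1=1  T2=15  T3=14  T4=4

4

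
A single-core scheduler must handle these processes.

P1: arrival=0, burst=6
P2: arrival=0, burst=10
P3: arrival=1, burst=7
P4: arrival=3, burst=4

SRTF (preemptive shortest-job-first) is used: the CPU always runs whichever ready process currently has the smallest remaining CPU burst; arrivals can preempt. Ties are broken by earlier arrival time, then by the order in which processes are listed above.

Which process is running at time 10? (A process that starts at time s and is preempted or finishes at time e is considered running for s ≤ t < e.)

Gantt: | P1 0-6 | P4 6-10 | P3 10-17 | P2 17-27 |
Completion: P1=6  P2=27  P3=17  P4=10
Turnaround (C−A): P1=6  P2=27  P3=16  P4=7

P3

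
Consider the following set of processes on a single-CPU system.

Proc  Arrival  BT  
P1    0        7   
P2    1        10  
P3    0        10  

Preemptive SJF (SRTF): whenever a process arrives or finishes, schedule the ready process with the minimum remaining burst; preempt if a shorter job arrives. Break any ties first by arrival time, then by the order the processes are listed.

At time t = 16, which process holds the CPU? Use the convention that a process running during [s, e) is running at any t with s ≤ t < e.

Schedule: | P1 0-7 | P3 7-17 | P2 17-27 |
Completion: P1=7  P2=27  P3=17
Turnaround (C−A): P1=7  P2=26  P3=17

P3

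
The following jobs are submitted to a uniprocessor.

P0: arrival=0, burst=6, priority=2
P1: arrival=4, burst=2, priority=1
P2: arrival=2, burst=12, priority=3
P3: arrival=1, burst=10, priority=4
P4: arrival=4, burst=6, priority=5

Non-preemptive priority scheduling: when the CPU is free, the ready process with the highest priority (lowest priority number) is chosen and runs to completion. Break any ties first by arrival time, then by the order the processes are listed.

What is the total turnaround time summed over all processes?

Gantt: | P0 0-6 | P1 6-8 | P2 8-20 | P3 20-30 | P4 30-36 |
Completion: P0=6  P1=8  P2=20  P3=30  P4=36
Turnaround (C−A): P0=6  P1=4  P2=18  P3=29  P4=32
Turnaround = completion − arrival: P0=6, P1=4, P2=18, P3=29, P4=32
Total turnaround = 6 + 4 + 18 + 29 + 32 = 89

89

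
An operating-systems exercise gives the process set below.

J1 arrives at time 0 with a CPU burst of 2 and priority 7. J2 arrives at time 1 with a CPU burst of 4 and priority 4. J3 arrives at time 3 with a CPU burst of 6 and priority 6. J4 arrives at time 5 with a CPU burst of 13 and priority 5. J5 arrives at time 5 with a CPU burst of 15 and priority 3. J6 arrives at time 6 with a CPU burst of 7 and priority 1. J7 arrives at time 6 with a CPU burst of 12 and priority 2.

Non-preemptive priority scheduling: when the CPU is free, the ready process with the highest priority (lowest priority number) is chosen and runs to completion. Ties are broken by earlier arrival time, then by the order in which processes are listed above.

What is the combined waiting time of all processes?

Schedule: | J1 0-2 | J2 2-6 | J6 6-13 | J7 13-25 | J5 25-40 | J4 40-53 | J3 53-59 |
Completion: J1=2  J2=6  J3=59  J4=53  J5=40  J6=13  J7=25
Waiting = turnaround − burst: J1=0, J2=1, J3=50, J4=35, J5=20, J6=0, J7=7
Total waiting = 0 + 1 + 50 + 35 + 20 + 0 + 7 = 113

113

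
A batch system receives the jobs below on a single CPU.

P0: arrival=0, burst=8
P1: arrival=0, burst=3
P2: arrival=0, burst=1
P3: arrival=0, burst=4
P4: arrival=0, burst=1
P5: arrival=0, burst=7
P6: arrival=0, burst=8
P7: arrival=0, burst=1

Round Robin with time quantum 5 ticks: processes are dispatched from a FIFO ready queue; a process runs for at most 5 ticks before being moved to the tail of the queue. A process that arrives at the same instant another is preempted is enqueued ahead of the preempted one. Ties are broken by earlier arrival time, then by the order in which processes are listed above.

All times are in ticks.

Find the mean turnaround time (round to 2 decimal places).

Timeline: | P0 0-5 | P1 5-8 | P2 8-9 | P3 9-13 | P4 13-14 | P5 14-19 | P6 19-24 | P7 24-25 | P0 25-28 | P5 28-30 | P6 30-33 |
Completion: P0=28  P1=8  P2=9  P3=13  P4=14  P5=30  P6=33  P7=25
Turnaround (C−A): P0=28  P1=8  P2=9  P3=13  P4=14  P5=30  P6=33  P7=25
Turnaround times: P0=28, P1=8, P2=9, P3=13, P4=14, P5=30, P6=33, P7=25
Average turnaround = (28+8+9+13+14+30+33+25) / 8 = 160/8 = 20.00

20.00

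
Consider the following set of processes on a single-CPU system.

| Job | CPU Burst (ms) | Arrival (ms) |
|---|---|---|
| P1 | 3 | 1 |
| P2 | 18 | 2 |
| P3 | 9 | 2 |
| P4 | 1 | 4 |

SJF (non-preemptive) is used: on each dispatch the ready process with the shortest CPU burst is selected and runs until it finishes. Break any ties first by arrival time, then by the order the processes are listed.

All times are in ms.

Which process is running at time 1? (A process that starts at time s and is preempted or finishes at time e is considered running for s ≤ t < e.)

Schedule: | idle 0-1 | P1 1-4 | P4 4-5 | P3 5-14 | P2 14-32 |
Completion: P1=4  P2=32  P3=14  P4=5

P1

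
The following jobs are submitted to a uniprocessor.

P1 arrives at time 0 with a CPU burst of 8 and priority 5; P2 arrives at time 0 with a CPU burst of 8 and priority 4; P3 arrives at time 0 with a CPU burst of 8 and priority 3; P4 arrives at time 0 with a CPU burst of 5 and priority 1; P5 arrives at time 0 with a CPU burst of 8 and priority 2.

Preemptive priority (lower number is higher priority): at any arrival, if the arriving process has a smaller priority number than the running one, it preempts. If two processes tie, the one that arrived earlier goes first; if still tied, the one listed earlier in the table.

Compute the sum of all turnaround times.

105

Timeline: | P4 0-5 | P5 5-13 | P3 13-21 | P2 21-29 | P1 29-37 |
Completion: P1=37  P2=29  P3=21  P4=5  P5=13
Turnaround (C−A): P1=37  P2=29  P3=21  P4=5  P5=13
Turnaround = completion − arrival: P1=37, P2=29, P3=21, P4=5, P5=13
Total turnaround = 37 + 29 + 21 + 5 + 13 = 105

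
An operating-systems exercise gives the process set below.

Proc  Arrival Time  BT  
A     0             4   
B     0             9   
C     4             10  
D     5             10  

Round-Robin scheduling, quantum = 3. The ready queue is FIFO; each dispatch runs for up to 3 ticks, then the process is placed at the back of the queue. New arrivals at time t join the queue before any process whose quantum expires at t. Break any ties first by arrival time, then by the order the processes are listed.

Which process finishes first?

Schedule: | A 0-3 | B 3-6 | A 6-7 | C 7-10 | D 10-13 | B 13-16 | C 16-19 | D 19-22 | B 22-25 | C 25-28 | D 28-31 | C 31-32 | D 32-33 |
Completion: A=7  B=25  C=32  D=33
Turnaround (C−A): A=7  B=25  C=28  D=28
Finish order: A → B → C → D

A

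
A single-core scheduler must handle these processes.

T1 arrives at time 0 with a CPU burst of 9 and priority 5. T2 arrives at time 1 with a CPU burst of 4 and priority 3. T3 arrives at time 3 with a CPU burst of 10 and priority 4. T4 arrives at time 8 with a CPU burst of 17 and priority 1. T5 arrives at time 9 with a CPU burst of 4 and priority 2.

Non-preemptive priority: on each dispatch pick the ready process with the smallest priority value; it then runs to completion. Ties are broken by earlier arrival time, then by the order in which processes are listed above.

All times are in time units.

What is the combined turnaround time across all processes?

Timeline: | T1 0-9 | T4 9-26 | T5 26-30 | T2 30-34 | T3 34-44 |
Completion: T1=9  T2=34  T3=44  T4=26  T5=30
Turnaround = completion − arrival: T1=9, T2=33, T3=41, T4=18, T5=21
Total turnaround = 9 + 33 + 41 + 18 + 21 = 122

122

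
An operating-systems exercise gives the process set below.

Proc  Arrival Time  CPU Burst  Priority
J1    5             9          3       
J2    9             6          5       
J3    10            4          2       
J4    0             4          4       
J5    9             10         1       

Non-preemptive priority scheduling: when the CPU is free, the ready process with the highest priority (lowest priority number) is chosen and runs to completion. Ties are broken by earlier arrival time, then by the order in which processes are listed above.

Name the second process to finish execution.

J1

Timeline: | J4 0-4 | idle 4-5 | J1 5-14 | J5 14-24 | J3 24-28 | J2 28-34 |
Completion: J1=14  J2=34  J3=28  J4=4  J5=24
Turnaround (C−A): J1=9  J2=25  J3=18  J4=4  J5=15
Finish order: J4 → J1 → J5 → J3 → J2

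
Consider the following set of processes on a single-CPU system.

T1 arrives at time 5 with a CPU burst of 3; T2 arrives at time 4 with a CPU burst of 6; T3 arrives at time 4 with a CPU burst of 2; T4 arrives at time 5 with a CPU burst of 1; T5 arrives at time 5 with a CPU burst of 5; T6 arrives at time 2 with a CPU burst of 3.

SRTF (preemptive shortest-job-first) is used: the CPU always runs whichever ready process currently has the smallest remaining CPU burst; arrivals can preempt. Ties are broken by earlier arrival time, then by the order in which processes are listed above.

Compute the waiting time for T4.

0

Gantt: | idle 0-2 | T6 2-5 | T4 5-6 | T3 6-8 | T1 8-11 | T5 11-16 | T2 16-22 |
Completion: T1=11  T2=22  T3=8  T4=6  T5=16  T6=5
Waiting(T4) = turnaround − burst = 1 − 1 = 0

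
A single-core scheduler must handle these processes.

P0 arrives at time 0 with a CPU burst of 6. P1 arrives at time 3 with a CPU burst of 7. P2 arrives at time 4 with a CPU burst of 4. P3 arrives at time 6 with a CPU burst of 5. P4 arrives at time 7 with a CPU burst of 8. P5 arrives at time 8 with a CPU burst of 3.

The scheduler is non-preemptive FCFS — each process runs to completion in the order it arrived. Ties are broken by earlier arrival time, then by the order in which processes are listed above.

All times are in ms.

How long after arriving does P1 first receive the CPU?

3

Gantt: | P0 0-6 | P1 6-13 | P2 13-17 | P3 17-22 | P4 22-30 | P5 30-33 |
Completion: P0=6  P1=13  P2=17  P3=22  P4=30  P5=33
Response(P1) = first start − arrival = 6 − 3 = 3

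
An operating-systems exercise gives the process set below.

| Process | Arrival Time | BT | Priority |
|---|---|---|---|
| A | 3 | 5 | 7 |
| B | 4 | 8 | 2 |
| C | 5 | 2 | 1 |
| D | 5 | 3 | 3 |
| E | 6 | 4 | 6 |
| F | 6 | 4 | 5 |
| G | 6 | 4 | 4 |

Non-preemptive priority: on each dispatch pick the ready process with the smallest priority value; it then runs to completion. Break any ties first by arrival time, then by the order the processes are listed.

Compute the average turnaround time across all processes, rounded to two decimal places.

15.57

Gantt: | idle 0-3 | A 3-8 | C 8-10 | B 10-18 | D 18-21 | G 21-25 | F 25-29 | E 29-33 |
Completion: A=8  B=18  C=10  D=21  E=33  F=29  G=25
Turnaround (C−A): A=5  B=14  C=5  D=16  E=27  F=23  G=19
Turnaround times: A=5, B=14, C=5, D=16, E=27, F=23, G=19
Average turnaround = (5+14+5+16+27+23+19) / 7 = 109/7 = 15.57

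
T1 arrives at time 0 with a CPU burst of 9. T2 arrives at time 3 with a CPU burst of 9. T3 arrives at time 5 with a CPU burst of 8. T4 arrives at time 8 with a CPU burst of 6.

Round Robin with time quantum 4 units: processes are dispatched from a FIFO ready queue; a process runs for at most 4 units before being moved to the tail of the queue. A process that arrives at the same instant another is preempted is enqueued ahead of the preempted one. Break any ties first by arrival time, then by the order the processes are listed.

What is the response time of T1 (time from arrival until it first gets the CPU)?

Schedule: | T1 0-4 | T2 4-8 | T1 8-12 | T3 12-16 | T4 16-20 | T2 20-24 | T1 24-25 | T3 25-29 | T4 29-31 | T2 31-32 |
Completion: T1=25  T2=32  T3=29  T4=31
Turnaround (C−A): T1=25  T2=29  T3=24  T4=23
Response(T1) = first start − arrival = 0 − 0 = 0

0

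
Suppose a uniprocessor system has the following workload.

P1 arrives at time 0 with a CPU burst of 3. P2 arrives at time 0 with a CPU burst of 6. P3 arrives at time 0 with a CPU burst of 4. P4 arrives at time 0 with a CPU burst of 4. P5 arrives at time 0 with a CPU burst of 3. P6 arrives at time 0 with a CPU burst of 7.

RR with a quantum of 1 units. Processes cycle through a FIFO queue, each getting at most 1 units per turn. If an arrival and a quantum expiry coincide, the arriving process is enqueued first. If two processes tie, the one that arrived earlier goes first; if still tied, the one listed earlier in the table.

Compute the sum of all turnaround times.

Schedule: | P1 0-1 | P2 1-2 | P3 2-3 | P4 3-4 | P5 4-5 | P6 5-6 | P1 6-7 | P2 7-8 | P3 8-9 | P4 9-10 | P5 10-11 | P6 11-12 | P1 12-13 | P2 13-14 | P3 14-15 | P4 15-16 | P5 16-17 | P6 17-18 | P2 18-19 | P3 19-20 | P4 20-21 | P6 21-22 | P2 22-23 | P6 23-24 | P2 24-25 | P6 25-27 |
Completion: P1=13  P2=25  P3=20  P4=21  P5=17  P6=27
Turnaround (C−A): P1=13  P2=25  P3=20  P4=21  P5=17  P6=27
Turnaround = completion − arrival: P1=13, P2=25, P3=20, P4=21, P5=17, P6=27
Total turnaround = 13 + 25 + 20 + 21 + 17 + 27 = 123

123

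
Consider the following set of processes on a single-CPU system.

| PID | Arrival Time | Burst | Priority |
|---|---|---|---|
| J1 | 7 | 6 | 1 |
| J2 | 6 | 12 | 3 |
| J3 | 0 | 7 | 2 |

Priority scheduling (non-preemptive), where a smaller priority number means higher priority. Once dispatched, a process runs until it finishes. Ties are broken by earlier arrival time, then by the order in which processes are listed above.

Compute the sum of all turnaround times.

32

Gantt: | J3 0-7 | J1 7-13 | J2 13-25 |
Completion: J1=13  J2=25  J3=7
Turnaround (C−A): J1=6  J2=19  J3=7
Turnaround = completion − arrival: J1=6, J2=19, J3=7
Total turnaround = 6 + 19 + 7 = 32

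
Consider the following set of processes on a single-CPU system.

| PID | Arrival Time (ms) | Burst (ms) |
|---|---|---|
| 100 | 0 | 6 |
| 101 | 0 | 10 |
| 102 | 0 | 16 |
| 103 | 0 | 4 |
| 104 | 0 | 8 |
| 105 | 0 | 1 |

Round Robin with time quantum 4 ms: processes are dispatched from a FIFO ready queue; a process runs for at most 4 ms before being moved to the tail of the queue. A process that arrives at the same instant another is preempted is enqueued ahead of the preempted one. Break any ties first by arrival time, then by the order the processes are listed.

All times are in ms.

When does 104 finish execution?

Schedule: | 100 0-4 | 101 4-8 | 102 8-12 | 103 12-16 | 104 16-20 | 105 20-21 | 100 21-23 | 101 23-27 | 102 27-31 | 104 31-35 | 101 35-37 | 102 37-45 |
Completion: 100=23  101=37  102=45  103=16  104=35  105=21

35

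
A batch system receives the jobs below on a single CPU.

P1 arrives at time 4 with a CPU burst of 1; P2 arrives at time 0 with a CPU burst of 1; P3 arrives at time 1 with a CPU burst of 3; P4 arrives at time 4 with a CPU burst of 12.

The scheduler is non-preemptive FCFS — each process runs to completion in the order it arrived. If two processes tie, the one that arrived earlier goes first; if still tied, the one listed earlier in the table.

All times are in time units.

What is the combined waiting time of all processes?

1

Gantt: | P2 0-1 | P3 1-4 | P1 4-5 | P4 5-17 |
Completion: P1=5  P2=1  P3=4  P4=17
Waiting = turnaround − burst: P1=0, P2=0, P3=0, P4=1
Total waiting = 0 + 0 + 0 + 1 = 1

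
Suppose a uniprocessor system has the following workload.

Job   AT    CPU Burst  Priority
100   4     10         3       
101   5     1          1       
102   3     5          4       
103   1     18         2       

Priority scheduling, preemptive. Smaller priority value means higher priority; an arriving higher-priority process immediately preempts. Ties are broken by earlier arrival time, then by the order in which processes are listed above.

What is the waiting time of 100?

Schedule: | idle 0-1 | 103 1-5 | 101 5-6 | 103 6-20 | 100 20-30 | 102 30-35 |
Completion: 100=30  101=6  102=35  103=20
Turnaround (C−A): 100=26  101=1  102=32  103=19
Waiting(100) = turnaround − burst = 26 − 10 = 16

16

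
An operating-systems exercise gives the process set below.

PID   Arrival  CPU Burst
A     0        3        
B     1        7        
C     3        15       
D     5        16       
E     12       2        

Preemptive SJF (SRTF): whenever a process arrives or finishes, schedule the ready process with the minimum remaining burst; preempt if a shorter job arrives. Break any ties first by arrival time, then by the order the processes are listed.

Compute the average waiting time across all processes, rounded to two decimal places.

6.60

Timeline: | A 0-3 | B 3-10 | C 10-12 | E 12-14 | C 14-27 | D 27-43 |
Completion: A=3  B=10  C=27  D=43  E=14
Waiting times: A=0, B=2, C=9, D=22, E=0
Average waiting = (0+2+9+22+0) / 5 = 33/5 = 6.60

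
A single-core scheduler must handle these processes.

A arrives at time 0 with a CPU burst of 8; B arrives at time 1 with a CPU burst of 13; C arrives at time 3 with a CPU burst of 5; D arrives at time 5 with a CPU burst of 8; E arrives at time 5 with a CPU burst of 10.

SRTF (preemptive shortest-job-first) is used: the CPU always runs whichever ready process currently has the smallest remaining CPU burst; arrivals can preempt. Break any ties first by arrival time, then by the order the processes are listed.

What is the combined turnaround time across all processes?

Schedule: | A 0-8 | C 8-13 | D 13-21 | E 21-31 | B 31-44 |
Completion: A=8  B=44  C=13  D=21  E=31
Turnaround (C−A): A=8  B=43  C=10  D=16  E=26
Turnaround = completion − arrival: A=8, B=43, C=10, D=16, E=26
Total turnaround = 8 + 43 + 10 + 16 + 26 = 103

103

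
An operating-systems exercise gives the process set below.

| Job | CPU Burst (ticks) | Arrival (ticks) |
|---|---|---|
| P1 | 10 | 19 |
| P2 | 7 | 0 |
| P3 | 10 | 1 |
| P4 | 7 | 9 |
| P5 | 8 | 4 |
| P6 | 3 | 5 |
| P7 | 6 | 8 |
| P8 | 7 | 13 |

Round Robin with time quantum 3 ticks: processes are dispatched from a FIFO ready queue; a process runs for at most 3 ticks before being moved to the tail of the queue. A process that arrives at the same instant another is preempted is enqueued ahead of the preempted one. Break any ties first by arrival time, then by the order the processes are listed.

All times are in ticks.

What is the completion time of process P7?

Timeline: | P2 0-3 | P3 3-6 | P2 6-9 | P5 9-12 | P6 12-15 | P3 15-18 | P7 18-21 | P4 21-24 | P2 24-25 | P5 25-28 | P8 28-31 | P3 31-34 | P1 34-37 | P7 37-40 | P4 40-43 | P5 43-45 | P8 45-48 | P3 48-49 | P1 49-52 | P4 52-53 | P8 53-54 | P1 54-58 |
Completion: P1=58  P2=25  P3=49  P4=53  P5=45  P6=15  P7=40  P8=54
Turnaround (C−A): P1=39  P2=25  P3=48  P4=44  P5=41  P6=10  P7=32  P8=41

40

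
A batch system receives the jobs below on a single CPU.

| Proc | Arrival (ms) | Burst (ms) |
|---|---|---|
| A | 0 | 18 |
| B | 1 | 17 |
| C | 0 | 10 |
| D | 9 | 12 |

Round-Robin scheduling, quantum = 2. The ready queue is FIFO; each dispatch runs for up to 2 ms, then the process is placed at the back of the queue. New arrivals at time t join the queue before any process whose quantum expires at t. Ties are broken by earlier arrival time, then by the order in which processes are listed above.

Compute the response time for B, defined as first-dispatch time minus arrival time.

3

Timeline: | A 0-2 | C 2-4 | B 4-6 | A 6-8 | C 8-10 | B 10-12 | A 12-14 | D 14-16 | C 16-18 | B 18-20 | A 20-22 | D 22-24 | C 24-26 | B 26-28 | A 28-30 | D 30-32 | C 32-34 | B 34-36 | A 36-38 | D 38-40 | B 40-42 | A 42-44 | D 44-46 | B 46-48 | A 48-50 | D 50-52 | B 52-54 | A 54-56 | B 56-57 |
Completion: A=56  B=57  C=34  D=52
Response(B) = first start − arrival = 4 − 1 = 3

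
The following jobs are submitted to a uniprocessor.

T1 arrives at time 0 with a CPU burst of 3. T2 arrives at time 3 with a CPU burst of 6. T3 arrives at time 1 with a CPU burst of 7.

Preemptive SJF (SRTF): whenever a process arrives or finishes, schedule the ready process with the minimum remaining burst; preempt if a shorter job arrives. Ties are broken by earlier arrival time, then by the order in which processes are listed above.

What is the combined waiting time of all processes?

8

Gantt: | T1 0-3 | T2 3-9 | T3 9-16 |
Completion: T1=3  T2=9  T3=16
Waiting = turnaround − burst: T1=0, T2=0, T3=8
Total waiting = 0 + 0 + 8 = 8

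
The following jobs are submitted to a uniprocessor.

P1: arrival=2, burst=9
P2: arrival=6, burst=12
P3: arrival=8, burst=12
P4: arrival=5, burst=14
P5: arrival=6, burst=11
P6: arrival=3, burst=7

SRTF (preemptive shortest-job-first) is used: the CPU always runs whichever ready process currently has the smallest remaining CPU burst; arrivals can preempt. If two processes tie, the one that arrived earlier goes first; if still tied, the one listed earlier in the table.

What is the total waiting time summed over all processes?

123

Schedule: | idle 0-2 | P1 2-3 | P6 3-10 | P1 10-18 | P5 18-29 | P2 29-41 | P3 41-53 | P4 53-67 |
Completion: P1=18  P2=41  P3=53  P4=67  P5=29  P6=10
Waiting = turnaround − burst: P1=7, P2=23, P3=33, P4=48, P5=12, P6=0
Total waiting = 7 + 23 + 33 + 48 + 12 + 0 = 123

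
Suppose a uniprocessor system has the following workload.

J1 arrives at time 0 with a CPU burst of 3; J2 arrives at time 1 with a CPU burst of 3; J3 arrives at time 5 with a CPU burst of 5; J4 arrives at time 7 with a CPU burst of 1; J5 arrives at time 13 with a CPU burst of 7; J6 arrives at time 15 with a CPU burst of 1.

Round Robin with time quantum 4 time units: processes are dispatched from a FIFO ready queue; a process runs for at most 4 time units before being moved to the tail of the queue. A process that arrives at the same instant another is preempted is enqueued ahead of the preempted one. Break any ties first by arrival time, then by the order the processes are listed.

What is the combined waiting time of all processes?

Timeline: | J1 0-3 | J2 3-6 | J3 6-10 | J4 10-11 | J3 11-12 | idle 12-13 | J5 13-17 | J6 17-18 | J5 18-21 |
Completion: J1=3  J2=6  J3=12  J4=11  J5=21  J6=18
Turnaround (C−A): J1=3  J2=5  J3=7  J4=4  J5=8  J6=3
Waiting = turnaround − burst: J1=0, J2=2, J3=2, J4=3, J5=1, J6=2
Total waiting = 0 + 2 + 2 + 3 + 1 + 2 = 10

10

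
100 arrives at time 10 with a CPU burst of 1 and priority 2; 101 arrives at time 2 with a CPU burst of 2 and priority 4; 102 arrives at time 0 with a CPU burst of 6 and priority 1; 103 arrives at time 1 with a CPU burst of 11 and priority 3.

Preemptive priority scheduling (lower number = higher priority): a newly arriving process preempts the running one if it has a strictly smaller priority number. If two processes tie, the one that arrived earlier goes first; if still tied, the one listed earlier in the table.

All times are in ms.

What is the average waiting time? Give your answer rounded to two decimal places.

Schedule: | 102 0-6 | 103 6-10 | 100 10-11 | 103 11-18 | 101 18-20 |
Completion: 100=11  101=20  102=6  103=18
Waiting times: 100=0, 101=16, 102=0, 103=6
Average waiting = (0+16+0+6) / 4 = 22/4 = 5.50

5.50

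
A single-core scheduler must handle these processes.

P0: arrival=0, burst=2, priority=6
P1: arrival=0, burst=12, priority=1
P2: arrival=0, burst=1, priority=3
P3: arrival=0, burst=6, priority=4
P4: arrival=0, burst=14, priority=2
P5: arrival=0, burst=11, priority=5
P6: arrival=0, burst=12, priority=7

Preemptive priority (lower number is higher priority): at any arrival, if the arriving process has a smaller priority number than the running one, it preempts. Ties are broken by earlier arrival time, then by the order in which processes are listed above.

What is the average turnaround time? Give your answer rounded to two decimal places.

35.14

Gantt: | P1 0-12 | P4 12-26 | P2 26-27 | P3 27-33 | P5 33-44 | P0 44-46 | P6 46-58 |
Completion: P0=46  P1=12  P2=27  P3=33  P4=26  P5=44  P6=58
Turnaround (C−A): P0=46  P1=12  P2=27  P3=33  P4=26  P5=44  P6=58
Turnaround times: P0=46, P1=12, P2=27, P3=33, P4=26, P5=44, P6=58
Average turnaround = (46+12+27+33+26+44+58) / 7 = 246/7 = 35.14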